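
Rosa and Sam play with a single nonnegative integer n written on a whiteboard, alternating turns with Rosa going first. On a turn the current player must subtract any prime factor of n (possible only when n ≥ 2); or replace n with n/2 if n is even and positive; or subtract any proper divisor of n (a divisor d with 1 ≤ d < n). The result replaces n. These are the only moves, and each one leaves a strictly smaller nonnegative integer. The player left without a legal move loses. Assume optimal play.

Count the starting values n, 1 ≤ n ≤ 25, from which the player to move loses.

5

Compute win/loss labels from the base case upward. A position with no move is L. Any other position is W if it can reach an L in one move, else L.
n=0: no move → L
n=1: no move → L
n=2: →0(L), so W
n=3: →0(L), so W
n=4: →2(W), 3(W) — all W, so L
n=5: →0(L), so W
n=6: →4(L), so W
n=7: →0(L), so W
n=8: →4(L), so W
n=9: →6(W), 8(W) — all W, so L
n=10: →9(L), so W
n=11: →0(L), so W
n=12: →9(L), so W
n=13: →0(L), so W
n=14: →7(W), 12(W), 13(W) — all W, so L
n=15: →14(L), so W
n=16: →14(L), so W
n=17: →0(L), so W
n=18: →9(L), so W
n=19: →0(L), so W
n=20: →10(W), 15(W), 16(W), 18(W), 19(W) — all W, so L
n=21: →14(L), so W
n=22: →20(L), so W
n=23: →0(L), so W
n=24: →20(L), so W
n=25: →20(L), so W
L entries with 1 ≤ n ≤ 25 (n=0 is outside the asked range and is not counted): n = 1, 4, 9, 14, 20; that makes 5.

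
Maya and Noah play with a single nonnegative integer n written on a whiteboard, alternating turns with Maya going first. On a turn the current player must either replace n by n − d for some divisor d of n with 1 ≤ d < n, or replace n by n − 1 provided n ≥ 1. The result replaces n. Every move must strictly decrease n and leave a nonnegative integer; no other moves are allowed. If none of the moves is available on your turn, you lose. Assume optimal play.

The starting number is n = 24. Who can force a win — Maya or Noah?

Maya wins.

Build the W/L table. Terminal = L. A non-terminal position is W if it has a move to some L; otherwise it is L.
n=0: no move → L
n=1: can move to 0, which is L ⇒ W
n=2: the only move is to 1(W), a W ⇒ L
n=3: can move to 2, which is L ⇒ W
n=4: can move to 2, which is L ⇒ W
n=5: the only move is to 4(W), a W ⇒ L
n=6: can move to 5, which is L ⇒ W
n=7: the only move is to 6(W), a W ⇒ L
n=8: can move to 7, which is L ⇒ W
n=9: moves to 6(W), 8(W); every one is W ⇒ L
n=10: can move to 5, which is L ⇒ W
n=11: the only move is to 10(W), a W ⇒ L
n=12: can move to 9, which is L ⇒ W
n=13: the only move is to 12(W), a W ⇒ L
n=14: can move to 7, which is L ⇒ W
n=15: moves to 10(W), 12(W), 14(W); every one is W ⇒ L
n=16: can move to 15, which is L ⇒ W
n=17: the only move is to 16(W), a W ⇒ L
n=18: can move to 9, which is L ⇒ W
n=19: the only move is to 18(W), a W ⇒ L
n=20: can move to 15, which is L ⇒ W
n=21: moves to 14(W), 18(W), 20(W); every one is W ⇒ L
n=22: can move to 11, which is L ⇒ W
n=23: the only move is to 22(W), a W ⇒ L
n=24: can move to 21, which is L ⇒ W
From 24 Maya can move to 21, reaching an L position.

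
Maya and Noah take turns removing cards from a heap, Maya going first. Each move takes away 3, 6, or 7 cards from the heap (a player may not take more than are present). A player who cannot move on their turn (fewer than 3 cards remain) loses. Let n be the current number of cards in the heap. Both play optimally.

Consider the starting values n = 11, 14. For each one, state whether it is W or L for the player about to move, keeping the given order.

11: L, 14: W

Build the W/L table. Terminal = L. A non-terminal position is W if it has a move to some L; otherwise it is L.
n=0: no move → L
n=1: no move → L
n=2: no move → L
n=3: →0(L), so W
n=4: →1(L), so W
n=5: →2(L), so W
n=6: →0(L), so W
n=7: →1(L), so W
n=8: →2(L), so W
n=9: →2(L), so W
n=10: →7(W), 4(W), 3(W) — all W, so L
n=11: →8(W), 5(W), 4(W) — all W, so L
n=12: →9(W), 6(W), 5(W) — all W, so L
n=13: →10(L), so W
n=14: →11(L), so W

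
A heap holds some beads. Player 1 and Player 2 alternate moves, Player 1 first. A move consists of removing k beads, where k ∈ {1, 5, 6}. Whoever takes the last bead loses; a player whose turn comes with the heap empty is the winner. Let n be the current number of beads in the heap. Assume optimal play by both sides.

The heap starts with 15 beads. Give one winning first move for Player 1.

Remove 1, leaving 14.

Work bottom-up. With no move the player to move wins. Otherwise the position is W if at least one move leads to an L position for the opponent, and L if every move leads to a W.
n=0: no move; the opponent has just taken the last bead and therefore loses → W
n=1: L (sole option 0(W) is W)
n=2: W (go to 1, an L position)
n=3: L (sole option 2(W) is W)
n=4: W (go to 3, an L position)
n=5: L (options 4(W), 0(W) are all W)
n=6: W (go to 5, an L position)
n=7: W (go to 1, an L position)
n=8: W (go to 3, an L position)
n=9: W (go to 3, an L position)
n=10: W (go to 5, an L position)
n=11: W (go to 5, an L position)
n=12: L (options 11(W), 7(W), 6(W) are all W)
n=13: W (go to 12, an L position)
n=14: L (options 13(W), 9(W), 8(W) are all W)
n=15: W (go to 14, an L position)
From 15, the L positions reachable in one move are: 14.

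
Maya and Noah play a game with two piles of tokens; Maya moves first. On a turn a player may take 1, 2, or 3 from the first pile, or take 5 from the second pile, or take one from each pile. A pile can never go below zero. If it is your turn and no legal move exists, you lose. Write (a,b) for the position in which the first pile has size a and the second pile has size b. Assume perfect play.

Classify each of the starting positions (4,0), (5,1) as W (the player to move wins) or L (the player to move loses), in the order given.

Compute win/loss labels from the base case upward. A position with no move is L. Any other position is W if it can reach an L in one move, else L.
No move ever increases a pile, so every position that can arise here has a ≤ 5 and b ≤ 1; it is enough to label the cells with 0 ≤ a ≤ 5 and 0 ≤ b ≤ 1.
Every move lowers a or b (never raises either), so fill the grid row by row in increasing a, and left to right within a row: each cell's successors are then already labelled.
      b=0  b=1
a=0:    L    L
a=1:    W    W
a=2:    W    W
a=3:    W    W
a=4:    L    L
a=5:    W    W
Cells with no legal move (terminal, hence L): (0,0), (0,1).
The remaining L cells, each justified by listing all of its moves:
(4,0): L (options (3,0)(W), (2,0)(W), (1,0)(W) are all W)
(4,1): L (options (3,1)(W), (2,1)(W), (1,1)(W), (3,0)(W) are all W)
Every other cell has at least one move into one of the L cells above, so it is W.
(4,0): one of the L cells justified above, so L
(5,1): the move to (4,1) reaches an L cell, so W

(4,0): L, (5,1): W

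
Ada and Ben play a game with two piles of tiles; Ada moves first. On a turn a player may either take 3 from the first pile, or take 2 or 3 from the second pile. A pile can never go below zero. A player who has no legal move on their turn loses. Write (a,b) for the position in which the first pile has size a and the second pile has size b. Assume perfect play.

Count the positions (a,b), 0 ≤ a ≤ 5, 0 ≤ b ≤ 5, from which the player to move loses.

15

Positions with no move are L. A position that does have a move is losing for the player to move precisely when every available move leads to a winning position for the opponent. Fill in the labels:
Every move lowers a or b (never raises either), so fill the grid row by row in increasing a, and left to right within a row: each cell's successors are then already labelled.
      b=0  b=1  b=2  b=3  b=4  b=5
a=0:    L    L    W    W    W    L
a=1:    L    L    W    W    W    L
a=2:    L    L    W    W    W    L
a=3:    W    W    L    L    W    W
a=4:    W    W    L    L    W    W
a=5:    W    W    L    L    W    W
Cells with no legal move (terminal, hence L): (0,0), (0,1), (1,0), (1,1), (2,0), (2,1).
The remaining L cells, each justified by listing all of its moves:
(0,5): →(0,3)(W), (0,2)(W) — all W, so L
(1,5): →(1,3)(W), (1,2)(W) — all W, so L
(2,5): →(2,3)(W), (2,2)(W) — all W, so L
(3,2): →(0,2)(W), (3,0)(W) — all W, so L
(3,3): →(0,3)(W), (3,1)(W), (3,0)(W) — all W, so L
(4,2): →(1,2)(W), (4,0)(W) — all W, so L
(4,3): →(1,3)(W), (4,1)(W), (4,0)(W) — all W, so L
(5,2): →(2,2)(W), (5,0)(W) — all W, so L
(5,3): →(2,3)(W), (5,1)(W), (5,0)(W) — all W, so L
Every other cell has at least one move into one of the L cells above, so it is W.
L cells per row: a=0: 3, a=1: 3, a=2: 3, a=3: 2, a=4: 2, a=5: 2; total 15.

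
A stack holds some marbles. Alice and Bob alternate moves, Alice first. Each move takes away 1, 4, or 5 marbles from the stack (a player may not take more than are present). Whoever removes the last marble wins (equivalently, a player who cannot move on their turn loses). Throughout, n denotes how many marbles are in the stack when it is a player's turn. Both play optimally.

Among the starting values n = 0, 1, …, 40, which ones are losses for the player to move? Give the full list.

Build the W/L table. Terminal = L. A non-terminal position is W if it has a move to some L; otherwise it is L.
n=0: no move → L
n=1: can move to 0, which is L ⇒ W
n=2: the only move is to 1(W), a W ⇒ L
n=3: can move to 2, which is L ⇒ W
n=4: can move to 0, which is L ⇒ W
n=5: can move to 0, which is L ⇒ W
n=6: can move to 2, which is L ⇒ W
n=7: can move to 2, which is L ⇒ W
n=8: moves to 7(W), 4(W), 3(W); every one is W ⇒ L
n=9: can move to 8, which is L ⇒ W
n=10: moves to 9(W), 6(W), 5(W); every one is W ⇒ L
n=11: can move to 10, which is L ⇒ W
n=12: can move to 8, which is L ⇒ W
n=13: can move to 8, which is L ⇒ W
n=14: can move to 10, which is L ⇒ W
n=15: can move to 10, which is L ⇒ W
n=16: moves to 15(W), 12(W), 11(W); every one is W ⇒ L
n=17: can move to 16, which is L ⇒ W
n=18: moves to 17(W), 14(W), 13(W); every one is W ⇒ L
n=19: can move to 18, which is L ⇒ W
n=20: can move to 16, which is L ⇒ W
n=21: can move to 16, which is L ⇒ W
n=22: can move to 18, which is L ⇒ W
n=23: can move to 18, which is L ⇒ W
n=24: moves to 23(W), 20(W), 19(W); every one is W ⇒ L
n=25: can move to 24, which is L ⇒ W
n=26: moves to 25(W), 22(W), 21(W); every one is W ⇒ L
n=27: can move to 26, which is L ⇒ W
n=28: can move to 24, which is L ⇒ W
n=29: can move to 24, which is L ⇒ W
n=30: can move to 26, which is L ⇒ W
n=31: can move to 26, which is L ⇒ W
n=32: moves to 31(W), 28(W), 27(W); every one is W ⇒ L
n=33: can move to 32, which is L ⇒ W
n=34: moves to 33(W), 30(W), 29(W); every one is W ⇒ L
n=35: can move to 34, which is L ⇒ W
n=36: can move to 32, which is L ⇒ W
n=37: can move to 32, which is L ⇒ W
n=38: can move to 34, which is L ⇒ W
n=39: can move to 34, which is L ⇒ W
n=40: moves to 39(W), 36(W), 35(W); every one is W ⇒ L
The losing starting values of n are exactly the entries labelled L in this table (11 of them).

0, 2, 8, 10, 16, 18, 24, 26, 32, 34, 40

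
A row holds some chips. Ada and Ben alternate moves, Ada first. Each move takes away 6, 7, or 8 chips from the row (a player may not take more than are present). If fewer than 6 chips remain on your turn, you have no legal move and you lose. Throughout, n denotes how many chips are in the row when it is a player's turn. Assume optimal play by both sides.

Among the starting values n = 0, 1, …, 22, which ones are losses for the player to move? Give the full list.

0, 1, 2, 3, 4, 5, 14, 15, 16, 17, 18, 19

Compute win/loss labels from the base case upward. A position with no move is L. Any other position is W if it can reach an L in one move, else L.
n=0: no move → L
n=1: no move → L
n=2: no move → L
n=3: no move → L
n=4: no move → L
n=5: no move → L
n=6: can move to 0, which is L ⇒ W
n=7: can move to 1, which is L ⇒ W
n=8: can move to 2, which is L ⇒ W
n=9: can move to 3, which is L ⇒ W
n=10: can move to 4, which is L ⇒ W
n=11: can move to 5, which is L ⇒ W
n=12: can move to 5, which is L ⇒ W
n=13: can move to 5, which is L ⇒ W
n=14: moves to 8(W), 7(W), 6(W); every one is W ⇒ L
n=15: moves to 9(W), 8(W), 7(W); every one is W ⇒ L
n=16: moves to 10(W), 9(W), 8(W); every one is W ⇒ L
n=17: moves to 11(W), 10(W), 9(W); every one is W ⇒ L
n=18: moves to 12(W), 11(W), 10(W); every one is W ⇒ L
n=19: moves to 13(W), 12(W), 11(W); every one is W ⇒ L
n=20: can move to 14, which is L ⇒ W
n=21: can move to 15, which is L ⇒ W
n=22: can move to 16, which is L ⇒ W
The losing starting values of n are exactly the entries labelled L in this table (12 of them).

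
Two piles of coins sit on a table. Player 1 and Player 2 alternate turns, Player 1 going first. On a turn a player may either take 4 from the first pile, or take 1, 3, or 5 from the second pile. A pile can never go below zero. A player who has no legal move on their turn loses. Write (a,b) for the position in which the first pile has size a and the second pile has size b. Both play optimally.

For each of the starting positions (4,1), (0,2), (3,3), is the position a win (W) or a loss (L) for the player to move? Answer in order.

Label each position W (a win for the player to move) or L (a loss). A position with no legal move is L; any other position is W exactly when some move reaches an L, and L when every move reaches a W.
No move ever increases a pile, so every position that can arise here has a ≤ 4 and b ≤ 3; it is enough to label the cells with 0 ≤ a ≤ 4 and 0 ≤ b ≤ 3.
Every move lowers a or b (never raises either), so fill the grid row by row in increasing a, and left to right within a row: each cell's successors are then already labelled.
      b=0  b=1  b=2  b=3
a=0:    L    W    L    W
a=1:    L    W    L    W
a=2:    L    W    L    W
a=3:    L    W    L    W
a=4:    W    L    W    L
Cells with no legal move (terminal, hence L): (0,0), (1,0), (2,0), (3,0).
The remaining L cells, each justified by listing all of its moves:
(0,2): →(0,1)(W) only, which is W, so L
(1,2): →(1,1)(W) only, which is W, so L
(2,2): →(2,1)(W) only, which is W, so L
(3,2): →(3,1)(W) only, which is W, so L
(4,1): →(0,1)(W), (4,0)(W) — all W, so L
(4,3): →(0,3)(W), (4,2)(W), (4,0)(W) — all W, so L
Every other cell has at least one move into one of the L cells above, so it is W.
(4,1): one of the L cells justified above, so L
(0,2): one of the L cells justified above, so L
(3,3): the move to (3,2) reaches an L cell, so W

(4,1): L, (0,2): L, (3,3): W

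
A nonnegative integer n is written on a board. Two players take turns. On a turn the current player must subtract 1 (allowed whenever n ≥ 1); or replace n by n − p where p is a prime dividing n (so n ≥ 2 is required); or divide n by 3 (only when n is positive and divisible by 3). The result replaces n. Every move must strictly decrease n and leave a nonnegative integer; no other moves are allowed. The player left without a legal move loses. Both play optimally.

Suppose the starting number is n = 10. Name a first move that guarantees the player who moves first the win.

Move to 8.

Label each position W (a win for the player to move) or L (a loss). A position with no legal move is L; any other position is W exactly when some move reaches an L, and L when every move reaches a W.
n=0: no move → L
n=1: reaches L-position 0 → W
n=2: reaches L-position 0 → W
n=3: reaches L-position 0 → W
n=4: only reaches 2(W), 3(W), all W → L
n=5: reaches L-position 0 → W
n=6: reaches L-position 4 → W
n=7: reaches L-position 0 → W
n=8: only reaches 6(W), 7(W), all W → L
n=9: reaches L-position 8 → W
n=10: reaches L-position 8 → W
From 10, the L positions reachable in one move are: 8.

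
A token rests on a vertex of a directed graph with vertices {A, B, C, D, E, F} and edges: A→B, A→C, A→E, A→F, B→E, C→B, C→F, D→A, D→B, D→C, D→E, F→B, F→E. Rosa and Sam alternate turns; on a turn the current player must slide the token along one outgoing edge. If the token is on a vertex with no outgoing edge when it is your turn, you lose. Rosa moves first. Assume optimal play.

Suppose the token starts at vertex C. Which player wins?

Work bottom-up. With no move the player to move loses. Otherwise the position is W if at least one move leads to an L position for the opponent, and L if every move leads to a W.
Every edge goes from a vertex to one that appears earlier in the order E, B, F, C, A, D, so processing vertices in that order labels each vertex after all of its successors.
E: no outgoing edge → L
B: reaches L-position E → W
F: reaches L-position E → W
C: only reaches F(W), B(W), all W → L
A: reaches L-position C → W
D: reaches L-position C → W
The starting position C is L: whatever Rosa does, the opponent receives a W position.

Sam wins.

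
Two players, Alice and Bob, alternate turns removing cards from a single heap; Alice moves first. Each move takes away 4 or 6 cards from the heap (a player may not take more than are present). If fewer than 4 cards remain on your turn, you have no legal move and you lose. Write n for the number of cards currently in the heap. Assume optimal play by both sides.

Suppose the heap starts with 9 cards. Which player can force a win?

Label each position W (a win for the player to move) or L (a loss). A position with no legal move is L; any other position is W exactly when some move reaches an L, and L when every move reaches a W.
n=0: no move → L
n=1: no move → L
n=2: no move → L
n=3: no move → L
n=4: reaches L-position 0 → W
n=5: reaches L-position 1 → W
n=6: reaches L-position 2 → W
n=7: reaches L-position 3 → W
n=8: reaches L-position 2 → W
n=9: reaches L-position 3 → W
From 9 Alice can remove 6, leaving 3, reaching an L position.

Alice wins.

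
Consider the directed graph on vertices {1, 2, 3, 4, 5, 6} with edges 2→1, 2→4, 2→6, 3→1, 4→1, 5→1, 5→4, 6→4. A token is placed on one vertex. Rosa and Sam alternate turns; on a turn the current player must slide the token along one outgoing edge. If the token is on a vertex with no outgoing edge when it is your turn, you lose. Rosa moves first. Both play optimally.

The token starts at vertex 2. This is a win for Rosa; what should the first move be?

Move to 6.

Use the standard recursion: the mover loses at a terminal position; elsewhere, the mover wins exactly when some move hands the opponent an L position.
Every edge goes from a vertex to one that appears earlier in the order 1, 3, 4, 5, 6, 2, so processing vertices in that order labels each vertex after all of its successors.
1: no outgoing edge → L
3: reaches L-position 1 → W
4: reaches L-position 1 → W
5: reaches L-position 1 → W
6: only reaches 4(W), which is W → L
2: reaches L-position 6 → W
From 2, the L positions reachable in one move are: 6, 1. Any move reaching one of these is winning.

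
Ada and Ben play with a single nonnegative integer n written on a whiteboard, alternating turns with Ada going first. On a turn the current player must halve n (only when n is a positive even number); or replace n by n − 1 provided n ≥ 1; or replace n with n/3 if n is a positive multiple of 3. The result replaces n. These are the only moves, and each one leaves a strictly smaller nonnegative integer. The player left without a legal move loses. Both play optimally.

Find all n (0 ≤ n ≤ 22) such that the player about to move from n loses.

Compute win/loss labels from the base case upward. A position with no move is L. Any other position is W if it can reach an L in one move, else L.
n=0: no move → L
n=1: W (go to 0, an L position)
n=2: L (sole option 1(W) is W)
n=3: W (go to 2, an L position)
n=4: W (go to 2, an L position)
n=5: L (sole option 4(W) is W)
n=6: W (go to 2, an L position)
n=7: L (sole option 6(W) is W)
n=8: W (go to 7, an L position)
n=9: L (options 3(W), 8(W) are all W)
n=10: W (go to 5, an L position)
n=11: L (sole option 10(W) is W)
n=12: W (go to 11, an L position)
n=13: L (sole option 12(W) is W)
n=14: W (go to 7, an L position)
n=15: W (go to 5, an L position)
n=16: L (options 8(W), 15(W) are all W)
n=17: W (go to 16, an L position)
n=18: W (go to 9, an L position)
n=19: L (sole option 18(W) is W)
n=20: W (go to 19, an L position)
n=21: W (go to 7, an L position)
n=22: W (go to 11, an L position)
The losing starting values of n are exactly the entries labelled L in this table (9 of them).

0, 2, 5, 7, 9, 11, 13, 16, 19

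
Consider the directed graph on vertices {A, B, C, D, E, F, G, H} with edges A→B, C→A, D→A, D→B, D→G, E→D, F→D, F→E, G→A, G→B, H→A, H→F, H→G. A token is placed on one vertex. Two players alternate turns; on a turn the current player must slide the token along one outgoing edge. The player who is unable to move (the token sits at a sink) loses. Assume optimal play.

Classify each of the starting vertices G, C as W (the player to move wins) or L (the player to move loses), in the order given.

G: W, C: L

Classify positions by backward induction: terminal positions (no move available) are L. From any other position, the mover wins iff some move reaches an L.
Every edge goes from a vertex to one that appears earlier in the order B, A, G, D, E, F, C, H, so processing vertices in that order labels each vertex after all of its successors.
B: no outgoing edge → L
A: W (go to B, an L position)
G: W (go to B, an L position)
D: W (go to B, an L position)
E: L (sole option D(W) is W)
F: W (go to E, an L position)
C: L (sole option A(W) is W)
H: L (options F(W), G(W), A(W) are all W)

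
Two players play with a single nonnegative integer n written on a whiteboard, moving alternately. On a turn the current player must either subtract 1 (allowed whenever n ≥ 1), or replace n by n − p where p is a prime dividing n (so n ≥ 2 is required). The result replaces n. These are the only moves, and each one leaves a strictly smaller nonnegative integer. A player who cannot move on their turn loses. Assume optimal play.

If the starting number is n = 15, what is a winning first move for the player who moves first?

Classify positions by backward induction: terminal positions (no move available) are L. From any other position, the mover wins iff some move reaches an L.
n=0: no move → L
n=1: W (go to 0, an L position)
n=2: W (go to 0, an L position)
n=3: W (go to 0, an L position)
n=4: L (options 2(W), 3(W) are all W)
n=5: W (go to 0, an L position)
n=6: W (go to 4, an L position)
n=7: W (go to 0, an L position)
n=8: L (options 6(W), 7(W) are all W)
n=9: W (go to 8, an L position)
n=10: W (go to 8, an L position)
n=11: W (go to 0, an L position)
n=12: L (options 9(W), 10(W), 11(W) are all W)
n=13: W (go to 0, an L position)
n=14: W (go to 12, an L position)
n=15: W (go to 12, an L position)
From 15, the L positions reachable in one move are: 12.

Move to 12.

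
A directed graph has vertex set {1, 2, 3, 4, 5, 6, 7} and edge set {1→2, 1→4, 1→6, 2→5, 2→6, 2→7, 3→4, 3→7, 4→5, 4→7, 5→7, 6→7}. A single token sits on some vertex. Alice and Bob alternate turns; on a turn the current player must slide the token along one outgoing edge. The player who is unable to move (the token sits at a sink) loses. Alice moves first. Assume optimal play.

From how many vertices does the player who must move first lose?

Classify positions by backward induction: terminal positions (no move available) are L. From any other position, the mover wins iff some move reaches an L.
Every edge goes from a vertex to one that appears earlier in the order 7, 5, 6, 4, 3, 2, 1, so processing vertices in that order labels each vertex after all of its successors.
7: no outgoing edge → L
5: W (go to 7, an L position)
6: W (go to 7, an L position)
4: W (go to 7, an L position)
3: W (go to 7, an L position)
2: W (go to 7, an L position)
1: L (options 2(W), 4(W), 6(W) are all W)
The L vertices are 1, 7; that is 2 in all.

2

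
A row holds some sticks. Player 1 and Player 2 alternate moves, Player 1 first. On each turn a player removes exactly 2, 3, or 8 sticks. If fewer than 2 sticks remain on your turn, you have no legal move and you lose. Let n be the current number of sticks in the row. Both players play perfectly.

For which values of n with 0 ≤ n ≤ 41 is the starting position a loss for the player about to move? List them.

Work bottom-up. With no move the player to move loses. Otherwise the position is W if at least one move leads to an L position for the opponent, and L if every move leads to a W.
n=0: no move → L
n=1: no move → L
n=2: W (go to 0, an L position)
n=3: W (go to 1, an L position)
n=4: W (go to 1, an L position)
n=5: L (options 3(W), 2(W) are all W)
n=6: L (options 4(W), 3(W) are all W)
n=7: W (go to 5, an L position)
n=8: W (go to 6, an L position)
n=9: W (go to 6, an L position)
n=10: L (options 8(W), 7(W), 2(W) are all W)
n=11: L (options 9(W), 8(W), 3(W) are all W)
n=12: W (go to 10, an L position)
n=13: W (go to 11, an L position)
n=14: W (go to 11, an L position)
n=15: L (options 13(W), 12(W), 7(W) are all W)
n=16: L (options 14(W), 13(W), 8(W) are all W)
n=17: W (go to 15, an L position)
n=18: W (go to 16, an L position)
n=19: W (go to 16, an L position)
n=20: L (options 18(W), 17(W), 12(W) are all W)
n=21: L (options 19(W), 18(W), 13(W) are all W)
n=22: W (go to 20, an L position)
n=23: W (go to 21, an L position)
n=24: W (go to 21, an L position)
n=25: L (options 23(W), 22(W), 17(W) are all W)
n=26: L (options 24(W), 23(W), 18(W) are all W)
n=27: W (go to 25, an L position)
n=28: W (go to 26, an L position)
n=29: W (go to 26, an L position)
n=30: L (options 28(W), 27(W), 22(W) are all W)
n=31: L (options 29(W), 28(W), 23(W) are all W)
n=32: W (go to 30, an L position)
n=33: W (go to 31, an L position)
n=34: W (go to 31, an L position)
n=35: L (options 33(W), 32(W), 27(W) are all W)
n=36: L (options 34(W), 33(W), 28(W) are all W)
n=37: W (go to 35, an L position)
n=38: W (go to 36, an L position)
n=39: W (go to 36, an L position)
n=40: L (options 38(W), 37(W), 32(W) are all W)
n=41: L (options 39(W), 38(W), 33(W) are all W)
Reading off the rows marked L gives the requested list; there are 18 such values of n.

0, 1, 5, 6, 10, 11, 15, 16, 20, 21, 25, 26, 30, 31, 35, 36, 40, 41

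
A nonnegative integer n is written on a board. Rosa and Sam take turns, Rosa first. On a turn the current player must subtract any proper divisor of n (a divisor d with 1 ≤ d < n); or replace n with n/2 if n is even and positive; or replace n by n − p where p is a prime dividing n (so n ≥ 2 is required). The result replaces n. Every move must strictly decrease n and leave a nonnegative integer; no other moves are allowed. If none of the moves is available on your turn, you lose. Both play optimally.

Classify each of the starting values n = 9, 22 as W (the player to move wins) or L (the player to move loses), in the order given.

Positions with no move are L. A position that does have a move is losing for the player to move precisely when every available move leads to a winning position for the opponent. Fill in the labels:
n=0: no move → L
n=1: no move → L
n=2: reaches L-position 0 → W
n=3: reaches L-position 0 → W
n=4: only reaches 2(W), 3(W), all W → L
n=5: reaches L-position 0 → W
n=6: reaches L-position 4 → W
n=7: reaches L-position 0 → W
n=8: reaches L-position 4 → W
n=9: only reaches 6(W), 8(W), all W → L
n=10: reaches L-position 9 → W
n=11: reaches L-position 0 → W
n=12: reaches L-position 9 → W
n=13: reaches L-position 0 → W
n=14: only reaches 7(W), 12(W), 13(W), all W → L
n=15: reaches L-position 14 → W
n=16: reaches L-position 14 → W
n=17: reaches L-position 0 → W
n=18: reaches L-position 9 → W
n=19: reaches L-position 0 → W
n=20: only reaches 10(W), 15(W), 16(W), 18(W), 19(W), all W → L
n=21: reaches L-position 14 → W
n=22: reaches L-position 20 → W

9: L, 22: W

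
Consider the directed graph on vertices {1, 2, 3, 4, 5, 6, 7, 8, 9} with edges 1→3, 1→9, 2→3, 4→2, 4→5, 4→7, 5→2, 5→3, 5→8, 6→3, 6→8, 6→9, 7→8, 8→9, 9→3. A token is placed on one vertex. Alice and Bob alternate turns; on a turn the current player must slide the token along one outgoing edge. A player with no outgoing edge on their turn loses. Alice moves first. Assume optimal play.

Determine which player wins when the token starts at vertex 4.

Bob wins.

Use the standard recursion: the mover loses at a terminal position; elsewhere, the mover wins exactly when some move hands the opponent an L position.
Every edge goes from a vertex to one that appears earlier in the order 3, 9, 8, 6, 2, 5, 1, 7, 4, so processing vertices in that order labels each vertex after all of its successors.
3: no outgoing edge → L
9: can move to 3, which is L ⇒ W
8: the only move is to 9(W), a W ⇒ L
6: can move to 8, which is L ⇒ W
2: can move to 3, which is L ⇒ W
5: can move to 8, which is L ⇒ W
1: can move to 3, which is L ⇒ W
7: can move to 8, which is L ⇒ W
4: moves to 7(W), 5(W), 2(W); every one is W ⇒ L
The starting position 4 is L: whatever Alice does, the opponent receives a W position.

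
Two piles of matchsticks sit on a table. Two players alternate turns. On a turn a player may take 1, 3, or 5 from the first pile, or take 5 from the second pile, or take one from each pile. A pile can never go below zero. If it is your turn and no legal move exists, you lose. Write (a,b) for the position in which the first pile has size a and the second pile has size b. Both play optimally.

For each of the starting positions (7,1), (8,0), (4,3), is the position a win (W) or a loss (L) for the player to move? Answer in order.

(7,1): W, (8,0): L, (4,3): L

Use the standard recursion: the mover loses at a terminal position; elsewhere, the mover wins exactly when some move hands the opponent an L position.
No move ever increases a pile, so every position that can arise here has a ≤ 8 and b ≤ 3; it is enough to label the cells with 0 ≤ a ≤ 8 and 0 ≤ b ≤ 3.
Every move lowers a or b (never raises either), so fill the grid row by row in increasing a, and left to right within a row: each cell's successors are then already labelled.
      b=0  b=1  b=2  b=3
a=0:    L    L    L    L
a=1:    W    W    W    W
a=2:    L    L    L    L
a=3:    W    W    W    W
a=4:    L    L    L    L
a=5:    W    W    W    W
a=6:    L    L    L    L
a=7:    W    W    W    W
a=8:    L    L    L    L
Cells with no legal move (terminal, hence L): (0,0), (0,1), (0,2), (0,3).
The remaining L cells, each justified by listing all of its moves:
(2,0): →(1,0)(W) only, which is W, so L
(2,1): →(1,1)(W), (1,0)(W) — all W, so L
(2,2): →(1,2)(W), (1,1)(W) — all W, so L
(2,3): →(1,3)(W), (1,2)(W) — all W, so L
(4,0): →(3,0)(W), (1,0)(W) — all W, so L
(4,1): →(3,1)(W), (1,1)(W), (3,0)(W) — all W, so L
(4,2): →(3,2)(W), (1,2)(W), (3,1)(W) — all W, so L
(4,3): →(3,3)(W), (1,3)(W), (3,2)(W) — all W, so L
(6,0): →(5,0)(W), (3,0)(W), (1,0)(W) — all W, so L
(6,1): →(5,1)(W), (3,1)(W), (1,1)(W), (5,0)(W) — all W, so L
(6,2): →(5,2)(W), (3,2)(W), (1,2)(W), (5,1)(W) — all W, so L
(6,3): →(5,3)(W), (3,3)(W), (1,3)(W), (5,2)(W) — all W, so L
(8,0): →(7,0)(W), (5,0)(W), (3,0)(W) — all W, so L
(8,1): →(7,1)(W), (5,1)(W), (3,1)(W), (7,0)(W) — all W, so L
(8,2): →(7,2)(W), (5,2)(W), (3,2)(W), (7,1)(W) — all W, so L
(8,3): →(7,3)(W), (5,3)(W), (3,3)(W), (7,2)(W) — all W, so L
Every other cell has at least one move into one of the L cells above, so it is W.
(7,1): the move to (6,1) reaches an L cell, so W
(8,0): one of the L cells justified above, so L
(4,3): one of the L cells justified above, so L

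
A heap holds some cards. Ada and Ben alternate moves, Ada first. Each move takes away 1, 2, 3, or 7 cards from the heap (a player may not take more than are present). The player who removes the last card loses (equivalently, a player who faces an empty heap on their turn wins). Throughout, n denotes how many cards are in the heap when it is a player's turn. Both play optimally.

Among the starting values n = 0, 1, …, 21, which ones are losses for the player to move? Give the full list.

1, 5, 9, 13, 17, 21

Positions with no move are W. A position that does have a move is losing for the player to move precisely when every available move leads to a winning position for the opponent. Fill in the labels:
n=0: no move; the opponent has just taken the last card and therefore loses → W
n=1: L (sole option 0(W) is W)
n=2: W (go to 1, an L position)
n=3: W (go to 1, an L position)
n=4: W (go to 1, an L position)
n=5: L (options 4(W), 3(W), 2(W) are all W)
n=6: W (go to 5, an L position)
n=7: W (go to 5, an L position)
n=8: W (go to 5, an L position)
n=9: L (options 8(W), 7(W), 6(W), 2(W) are all W)
n=10: W (go to 9, an L position)
n=11: W (go to 9, an L position)
n=12: W (go to 9, an L position)
n=13: L (options 12(W), 11(W), 10(W), 6(W) are all W)
n=14: W (go to 13, an L position)
n=15: W (go to 13, an L position)
n=16: W (go to 13, an L position)
n=17: L (options 16(W), 15(W), 14(W), 10(W) are all W)
n=18: W (go to 17, an L position)
n=19: W (go to 17, an L position)
n=20: W (go to 17, an L position)
n=21: L (options 20(W), 19(W), 18(W), 14(W) are all W)
The losing starting values of n are exactly the entries labelled L in this table (6 of them).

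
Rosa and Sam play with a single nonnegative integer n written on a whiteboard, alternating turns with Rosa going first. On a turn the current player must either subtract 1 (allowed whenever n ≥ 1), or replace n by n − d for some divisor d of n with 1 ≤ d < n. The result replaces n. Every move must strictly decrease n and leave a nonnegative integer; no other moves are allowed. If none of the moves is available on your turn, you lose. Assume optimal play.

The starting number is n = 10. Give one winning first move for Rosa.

Classify positions by backward induction: terminal positions (no move available) are L. From any other position, the mover wins iff some move reaches an L.
n=0: no move → L
n=1: W (go to 0, an L position)
n=2: L (sole option 1(W) is W)
n=3: W (go to 2, an L position)
n=4: W (go to 2, an L position)
n=5: L (sole option 4(W) is W)
n=6: W (go to 5, an L position)
n=7: L (sole option 6(W) is W)
n=8: W (go to 7, an L position)
n=9: L (options 6(W), 8(W) are all W)
n=10: W (go to 5, an L position)
From 10, the L positions reachable in one move are: 5, 9. Any move reaching one of these is winning.

Move to 5.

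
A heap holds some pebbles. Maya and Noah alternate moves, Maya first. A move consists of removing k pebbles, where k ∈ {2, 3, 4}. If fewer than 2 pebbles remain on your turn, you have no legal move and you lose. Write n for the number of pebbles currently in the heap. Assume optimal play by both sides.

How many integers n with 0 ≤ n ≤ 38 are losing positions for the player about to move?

14

Build the W/L table. Terminal = L. A non-terminal position is W if it has a move to some L; otherwise it is L.
n=0: no move → L
n=1: no move → L
n=2: W (go to 0, an L position)
n=3: W (go to 1, an L position)
n=4: W (go to 1, an L position)
n=5: W (go to 1, an L position)
n=6: L (options 4(W), 3(W), 2(W) are all W)
n=7: L (options 5(W), 4(W), 3(W) are all W)
n=8: W (go to 6, an L position)
n=9: W (go to 7, an L position)
n=10: W (go to 7, an L position)
n=11: W (go to 7, an L position)
n=12: L (options 10(W), 9(W), 8(W) are all W)
n=13: L (options 11(W), 10(W), 9(W) are all W)
n=14: W (go to 12, an L position)
n=15: W (go to 13, an L position)
n=16: W (go to 13, an L position)
n=17: W (go to 13, an L position)
n=18: L (options 16(W), 15(W), 14(W) are all W)
n=19: L (options 17(W), 16(W), 15(W) are all W)
n=20: W (go to 18, an L position)
n=21: W (go to 19, an L position)
n=22: W (go to 19, an L position)
n=23: W (go to 19, an L position)
n=24: L (options 22(W), 21(W), 20(W) are all W)
n=25: L (options 23(W), 22(W), 21(W) are all W)
n=26: W (go to 24, an L position)
n=27: W (go to 25, an L position)
n=28: W (go to 25, an L position)
n=29: W (go to 25, an L position)
n=30: L (options 28(W), 27(W), 26(W) are all W)
n=31: L (options 29(W), 28(W), 27(W) are all W)
n=32: W (go to 30, an L position)
n=33: W (go to 31, an L position)
n=34: W (go to 31, an L position)
n=35: W (go to 31, an L position)
n=36: L (options 34(W), 33(W), 32(W) are all W)
n=37: L (options 35(W), 34(W), 33(W) are all W)
n=38: W (go to 36, an L position)
L entries with 0 ≤ n ≤ 38: n = 0, 1, 6, 7, 12, 13, 18, 19, 24, 25, 30, 31, 36, 37; that makes 14.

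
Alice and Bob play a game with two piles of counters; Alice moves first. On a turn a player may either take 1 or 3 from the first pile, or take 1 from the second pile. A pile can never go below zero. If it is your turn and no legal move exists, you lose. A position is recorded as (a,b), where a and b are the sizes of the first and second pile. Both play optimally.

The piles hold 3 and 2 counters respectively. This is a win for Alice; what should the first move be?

Move to (2,2).

Classify positions by backward induction: terminal positions (no move available) are L. From any other position, the mover wins iff some move reaches an L.
No move ever increases a pile, so every position that can arise here has a ≤ 3 and b ≤ 2; it is enough to label the cells with 0 ≤ a ≤ 3 and 0 ≤ b ≤ 2.
Every move lowers a or b (never raises either), so fill the grid row by row in increasing a, and left to right within a row: each cell's successors are then already labelled.
      b=0  b=1  b=2
a=0:    L    W    L
a=1:    W    L    W
a=2:    L    W    L
a=3:    W    L    W
Cells with no legal move (terminal, hence L): (0,0).
The remaining L cells, each justified by listing all of its moves:
(0,2): L (sole option (0,1)(W) is W)
(1,1): L (options (0,1)(W), (1,0)(W) are all W)
(2,0): L (sole option (1,0)(W) is W)
(2,2): L (options (1,2)(W), (2,1)(W) are all W)
(3,1): L (options (2,1)(W), (0,1)(W), (3,0)(W) are all W)
Every other cell has at least one move into one of the L cells above, so it is W.
From (3,2), the L positions reachable in one move are: (2,2), (0,2), (3,1). Any move reaching one of these is winning.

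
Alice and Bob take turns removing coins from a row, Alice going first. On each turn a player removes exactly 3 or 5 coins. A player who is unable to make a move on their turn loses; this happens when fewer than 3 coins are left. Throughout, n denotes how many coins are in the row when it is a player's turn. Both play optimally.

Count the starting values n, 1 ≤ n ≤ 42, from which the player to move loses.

17

Label each position W (a win for the player to move) or L (a loss). A position with no legal move is L; any other position is W exactly when some move reaches an L, and L when every move reaches a W.
n=0: no move → L
n=1: no move → L
n=2: no move → L
n=3: →0(L), so W
n=4: →1(L), so W
n=5: →2(L), so W
n=6: →1(L), so W
n=7: →2(L), so W
n=8: →5(W), 3(W) — all W, so L
n=9: →6(W), 4(W) — all W, so L
n=10: →7(W), 5(W) — all W, so L
n=11: →8(L), so W
n=12: →9(L), so W
n=13: →10(L), so W
n=14: →9(L), so W
n=15: →10(L), so W
n=16: →13(W), 11(W) — all W, so L
n=17: →14(W), 12(W) — all W, so L
n=18: →15(W), 13(W) — all W, so L
n=19: →16(L), so W
n=20: →17(L), so W
n=21: →18(L), so W
n=22: →17(L), so W
n=23: →18(L), so W
n=24: →21(W), 19(W) — all W, so L
n=25: →22(W), 20(W) — all W, so L
n=26: →23(W), 21(W) — all W, so L
n=27: →24(L), so W
n=28: →25(L), so W
n=29: →26(L), so W
n=30: →25(L), so W
n=31: →26(L), so W
n=32: →29(W), 27(W) — all W, so L
n=33: →30(W), 28(W) — all W, so L
n=34: →31(W), 29(W) — all W, so L
n=35: →32(L), so W
n=36: →33(L), so W
n=37: →34(L), so W
n=38: →33(L), so W
n=39: →34(L), so W
n=40: →37(W), 35(W) — all W, so L
n=41: →38(W), 36(W) — all W, so L
n=42: →39(W), 37(W) — all W, so L
L entries with 1 ≤ n ≤ 42 (n=0 is outside the asked range and is not counted): n = 1, 2, 8, 9, 10, 16, 17, 18, 24, 25, 26, 32, 33, 34, 40, 41, 42; that makes 17.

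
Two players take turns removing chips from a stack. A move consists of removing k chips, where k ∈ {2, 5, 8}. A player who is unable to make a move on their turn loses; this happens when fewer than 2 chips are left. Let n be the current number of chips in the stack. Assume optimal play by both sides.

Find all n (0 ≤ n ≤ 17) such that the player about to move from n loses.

Use the standard recursion: the mover loses at a terminal position; elsewhere, the mover wins exactly when some move hands the opponent an L position.
n=0: no move → L
n=1: no move → L
n=2: W (go to 0, an L position)
n=3: W (go to 1, an L position)
n=4: L (sole option 2(W) is W)
n=5: W (go to 0, an L position)
n=6: W (go to 4, an L position)
n=7: L (options 5(W), 2(W) are all W)
n=8: W (go to 0, an L position)
n=9: W (go to 7, an L position)
n=10: L (options 8(W), 5(W), 2(W) are all W)
n=11: L (options 9(W), 6(W), 3(W) are all W)
n=12: W (go to 10, an L position)
n=13: W (go to 11, an L position)
n=14: L (options 12(W), 9(W), 6(W) are all W)
n=15: W (go to 10, an L position)
n=16: W (go to 14, an L position)
n=17: L (options 15(W), 12(W), 9(W) are all W)
Reading off the rows marked L gives the requested list; there are 8 such values of n.

0, 1, 4, 7, 10, 11, 14, 17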